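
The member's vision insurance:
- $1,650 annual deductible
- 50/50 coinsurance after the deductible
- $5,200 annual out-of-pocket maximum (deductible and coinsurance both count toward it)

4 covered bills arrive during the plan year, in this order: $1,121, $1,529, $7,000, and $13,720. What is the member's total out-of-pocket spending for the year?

#1 ($1,121): fully absorbed by the deductible. Member owes $1,121 (running OOP $1,121).
#2 ($1,529): $529 finishes the deductible; $1,000 goes to coinsurance; 50% of $1,000 = $500. Member pays $1,029; OOP now $2,150.
#3 ($7,000): deductible met; 50% of $7,000 = $3,500. OOP would hit $5,650 > $5,200, so the cap limits the member to $5,200 − $2,150 = $3,050.
#4 ($13,720): 50% coinsurance on $13,720 = $6,860. That would push OOP to $12,060, over the $5,200 cap, so member pays $5,200 − $5,200 = $0.
Total paid by the member: $1,121 + $1,029 + $3,050 + $0 = $5,200.

$5,200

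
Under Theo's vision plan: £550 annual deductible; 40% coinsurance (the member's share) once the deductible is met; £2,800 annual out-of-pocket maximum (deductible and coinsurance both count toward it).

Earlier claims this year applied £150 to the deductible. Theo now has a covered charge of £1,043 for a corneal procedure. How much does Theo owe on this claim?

£657.20

£150 of the £550 deductible is already met, leaving £400.
The remaining £643 (= £1,043 − £400) moves to coinsurance.
40% of £643 = £257.20 falls to the member.
Member responsibility before any cap: £400 + £257.20 = £657.20.
Cumulative spending £150 + £657.20 = £807.20 stays under the £2,800 maximum.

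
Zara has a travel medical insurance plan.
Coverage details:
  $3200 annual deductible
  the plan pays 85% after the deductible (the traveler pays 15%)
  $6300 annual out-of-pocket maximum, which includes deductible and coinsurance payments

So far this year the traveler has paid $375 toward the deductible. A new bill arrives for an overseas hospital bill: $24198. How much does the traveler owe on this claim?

$5925

$375 of the $3200 deductible is already met, leaving $2825.
The remaining $21373 (= $24198 − $2825) moves to coinsurance.
Coinsurance: $21373 × 15% = $3205.95.
That puts the traveler's cost at $2825 + $3205.95 = $6030.95 before any cap.
Adding $6030.95 to the $375 already spent would give $6405.95, which exceeds the $6300 cap; the traveler pays just $6300 − $375 = $5925.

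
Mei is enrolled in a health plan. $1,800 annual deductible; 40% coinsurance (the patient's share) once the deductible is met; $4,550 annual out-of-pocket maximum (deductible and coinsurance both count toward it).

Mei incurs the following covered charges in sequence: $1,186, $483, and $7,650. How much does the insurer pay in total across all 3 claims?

$4,769

Claim 1 ($1,186): entire amount goes to the deductible. Patient owes $1,186 (running OOP $1,186). Plan pays $1,186 − $1,186 = $0.
Claim 2 ($483): fully absorbed by the deductible. Patient pays $483; OOP now $1,669. Plan pays $483 − $483 = $0.
Claim 3 ($7,650): $131 finishes the deductible; $7,519 goes to coinsurance; patient's 40% is $3,007.60. Deductible plus coinsurance: $131 + $3,007.60 = $3,138.60. OOP would hit $4,807.60 > $4,550, so the cap limits the patient to $4,550 − $1,669 = $2,881. Insurer: $7,650 − $2,881 = $4,769.
Insurer total: $0 + $0 + $4,769 = $4,769.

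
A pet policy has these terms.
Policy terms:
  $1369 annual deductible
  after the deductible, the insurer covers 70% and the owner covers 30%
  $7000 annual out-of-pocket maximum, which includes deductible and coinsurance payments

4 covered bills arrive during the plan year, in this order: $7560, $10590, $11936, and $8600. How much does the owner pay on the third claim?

#1 ($7560): $1369 finishes the deductible; $6191 goes to coinsurance; 30% of $6191 = $1857.30. Owner pays $3226.30; OOP now $3226.30.
#2 ($10590): deductible met; 30% of $10590 = $3177. Owner owes $3177 (running OOP $6403.30).
#3 ($11936): deductible already satisfied, so owner's share is 30% × $11936 = $3580.80. That would push OOP to $9984.10, over the $7000 cap, so owner pays $7000 − $6403.30 = $596.70.

$596.70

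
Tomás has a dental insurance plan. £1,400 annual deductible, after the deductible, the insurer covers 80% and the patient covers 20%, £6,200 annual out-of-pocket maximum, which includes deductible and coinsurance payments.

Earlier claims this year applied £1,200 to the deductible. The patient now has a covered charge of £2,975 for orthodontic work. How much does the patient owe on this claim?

Deductible still to meet: £1,400 − £1,200 = £200.
After the £200 deductible portion, £2,975 − £200 = £2,775 is subject to coinsurance.
Patient's 20% share of £2,775 is £555.
That puts the patient's cost at £200 + £555 = £755 before any cap.
Year-to-date out-of-pocket becomes £1,200 + £755 = £1,955, still under the £6,200 maximum, so no cap applies.

£755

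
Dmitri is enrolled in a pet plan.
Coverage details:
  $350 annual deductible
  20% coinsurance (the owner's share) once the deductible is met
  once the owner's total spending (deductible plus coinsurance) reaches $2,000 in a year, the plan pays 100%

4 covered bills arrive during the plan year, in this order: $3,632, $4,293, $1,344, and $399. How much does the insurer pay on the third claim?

$1,209

#1 ($3,632): $350 finishes the deductible; $3,282 goes to coinsurance; 20% of $3,282 = $656.40. Owner pays $1,006.40; OOP now $1,006.40. Plan pays $3,632 − $1,006.40 = $2,625.60.
#2 ($4,293): deductible met; 20% of $4,293 = $858.60. Cost to owner: $858.60. OOP to date $1,865. Insurer: $4,293 − $858.60 = $3,434.40.
#3 ($1,344): deductible already satisfied, so owner's share is 20% × $1,344 = $268.80. Adding that to $1,865 gives $2,133.80, past the $2,000 cap; owner pays only $2,000 − $1,865 = $135. Plan pays $1,344 − $135 = $1,209.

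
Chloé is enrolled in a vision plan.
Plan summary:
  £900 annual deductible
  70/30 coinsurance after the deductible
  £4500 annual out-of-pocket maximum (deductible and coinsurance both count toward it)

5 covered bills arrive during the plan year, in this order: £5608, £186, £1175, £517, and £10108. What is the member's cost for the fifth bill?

Claim 1 — £5608: £900 to deductible, leaving £4708; 30% of £4708 = £1412.40. Member pays £2312.40; OOP now £2312.40.
Claim 2 — £186: deductible already satisfied, so member's share is 30% × £186 = £55.80. Cost to member: £55.80. OOP to date £2368.20.
Claim 3 — £1175: deductible already satisfied, so member's share is 30% × £1175 = £352.50. Member pays £352.50; OOP now £2720.70.
Claim 4 — £517: deductible met; 30% of £517 = £155.10. Member pays £155.10; OOP now £2875.80.
Claim 5 — £10108: deductible already satisfied, so member's share is 30% × £10108 = £3032.40. Adding that to £2875.80 gives £5908.20, past the £4500 cap; member pays only £4500 − £2875.80 = £1624.20.

£1624.20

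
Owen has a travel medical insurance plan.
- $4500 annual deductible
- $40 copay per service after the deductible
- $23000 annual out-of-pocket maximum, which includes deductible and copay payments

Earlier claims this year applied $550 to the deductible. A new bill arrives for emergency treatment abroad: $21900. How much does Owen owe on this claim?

$3990

Remaining deductible: $4500 − $550 = $3950.
That leaves $21900 − $3950 = $17950 for the copay.
Copay on this service: $40.
Traveler responsibility before any cap: $3950 + $40 = $3990.
Total out-of-pocket so far would be $550 + $3990 = $4540, below the $23000 cap — no reduction.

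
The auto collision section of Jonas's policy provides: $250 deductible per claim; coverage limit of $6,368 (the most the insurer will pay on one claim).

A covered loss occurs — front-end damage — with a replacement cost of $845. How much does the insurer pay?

After the deductible, $845 − $250 = $595 remains.
$595 ≤ $6,368, so the limit doesn't bind; insurer pays $595.

$595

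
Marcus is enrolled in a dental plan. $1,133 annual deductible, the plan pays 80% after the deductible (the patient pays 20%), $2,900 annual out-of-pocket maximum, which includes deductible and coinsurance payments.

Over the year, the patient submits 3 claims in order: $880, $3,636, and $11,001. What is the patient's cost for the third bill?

$1,090.40

#1 ($880): fully absorbed by the deductible. Patient pays $880; OOP now $880.
#2 ($3,636): deductible takes $253, $3,383 remains; 20% of $3,383 = $676.60. Patient owes $929.60 (running OOP $1,809.60).
#3 ($11,001): deductible already satisfied, so patient's share is 20% × $11,001 = $2,200.20. Adding that to $1,809.60 gives $4,009.80, past the $2,900 cap; patient pays only $2,900 − $1,809.60 = $1,090.40.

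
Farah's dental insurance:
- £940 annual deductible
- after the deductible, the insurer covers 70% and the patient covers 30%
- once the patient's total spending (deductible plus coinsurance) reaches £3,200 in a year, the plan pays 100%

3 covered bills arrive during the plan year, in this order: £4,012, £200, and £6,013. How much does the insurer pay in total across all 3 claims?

£7,025

Claim 1 — £4,012: £940 finishes the deductible; £3,072 goes to coinsurance; patient's 30% is £921.60. Cost to patient: £1,861.60. OOP to date £1,861.60. Insurer: £4,012 − £1,861.60 = £2,150.40.
Claim 2 — £200: 30% coinsurance on £200 = £60. Patient pays £60; OOP now £1,921.60. Insurer: £200 − £60 = £140.
Claim 3 — £6,013: 30% coinsurance on £6,013 = £1,803.90. OOP would hit £3,725.50 > £3,200, so the cap limits the patient to £3,200 − £1,921.60 = £1,278.40. Insurer: £6,013 − £1,278.40 = £4,734.60.
Insurer total = bills − patient's total = £10,225 − £3,200 = £7,025.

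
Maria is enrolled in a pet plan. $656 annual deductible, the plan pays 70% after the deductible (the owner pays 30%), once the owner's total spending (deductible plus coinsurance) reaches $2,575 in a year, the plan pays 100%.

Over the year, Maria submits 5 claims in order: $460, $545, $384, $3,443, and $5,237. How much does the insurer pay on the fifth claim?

Bill 1, $460: fully absorbed by the deductible. Cost to owner: $460. OOP to date $460. Insurer: $460 − $460 = $0.
Bill 2, $545: $196 finishes the deductible; $349 goes to coinsurance; coinsurance $349 × 30% = $104.70. Owner pays $300.70; OOP now $760.70. Insurer: $545 − $300.70 = $244.30.
Bill 3, $384: 30% coinsurance on $384 = $115.20. Cost to owner: $115.20. OOP to date $875.90. Insurer: $384 − $115.20 = $268.80.
Bill 4, $3,443: 30% coinsurance on $3,443 = $1,032.90. Owner owes $1,032.90 (running OOP $1,908.80). Insurer: $3,443 − $1,032.90 = $2,410.10.
Bill 5, $5,237: deductible met; 30% of $5,237 = $1,571.10. That would push OOP to $3,479.90, over the $2,575 cap, so owner pays $2,575 − $1,908.80 = $666.20. Plan pays $5,237 − $666.20 = $4,570.80.

$4,570.80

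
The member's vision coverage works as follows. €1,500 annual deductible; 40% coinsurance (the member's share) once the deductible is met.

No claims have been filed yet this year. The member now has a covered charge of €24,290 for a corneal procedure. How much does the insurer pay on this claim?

€13,674

The full €1,500 deductible is still open; €1,500 of this bill applies to it.
After the €1,500 deductible portion, €24,290 − €1,500 = €22,790 is subject to coinsurance.
40% of €22,790 = €9,116 falls to the member.
That puts the member's cost at €1,500 + €9,116 = €10,616.
The insurer covers the remainder: €24,290 − €10,616 = €13,674.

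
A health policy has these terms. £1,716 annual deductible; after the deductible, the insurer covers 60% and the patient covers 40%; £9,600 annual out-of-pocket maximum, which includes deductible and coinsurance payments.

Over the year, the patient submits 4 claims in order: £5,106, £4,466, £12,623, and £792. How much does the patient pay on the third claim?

Claim 1 — £5,106: £1,716 to deductible, leaving £3,390; 40% of £3,390 = £1,356. Patient pays £3,072; OOP now £3,072.
Claim 2 — £4,466: 40% coinsurance on £4,466 = £1,786.40. Patient pays £1,786.40; OOP now £4,858.40.
Claim 3 — £12,623: deductible met; 40% of £12,623 = £5,049.20. OOP would hit £9,907.60 > £9,600, so the cap limits the patient to £9,600 − £4,858.40 = £4,741.60.

£4,741.60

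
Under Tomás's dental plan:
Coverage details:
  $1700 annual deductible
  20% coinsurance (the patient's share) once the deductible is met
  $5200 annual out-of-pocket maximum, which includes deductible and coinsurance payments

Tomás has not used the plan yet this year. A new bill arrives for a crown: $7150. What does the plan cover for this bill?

The full $1700 deductible is still open; $1700 of this bill applies to it.
After the $1700 deductible portion, $7150 − $1700 = $5450 is subject to coinsurance.
20% of $5450 = $1090 falls to the patient.
That puts the patient's cost at $1700 + $1090 = $2790 before any cap.
Cumulative spending $0 + $2790 = $2790 stays under the $5200 maximum.
The plan picks up $7150 − $2790 = $4360.

$4360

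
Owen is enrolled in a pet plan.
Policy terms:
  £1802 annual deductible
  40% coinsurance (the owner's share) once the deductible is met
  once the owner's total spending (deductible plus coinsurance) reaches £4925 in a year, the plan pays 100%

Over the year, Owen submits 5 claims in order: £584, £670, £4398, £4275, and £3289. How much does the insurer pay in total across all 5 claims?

£8291

Bill 1, £584: entire amount goes to the deductible. Cost to owner: £584. OOP to date £584. Insurer: £584 − £584 = £0.
Bill 2, £670: all of it applies to the deductible. Owner owes £670 (running OOP £1254). Plan pays £670 − £670 = £0.
Bill 3, £4398: deductible takes £548, £3850 remains; coinsurance £3850 × 40% = £1540. Owner owes £2088 (running OOP £3342). Insurer: £4398 − £2088 = £2310.
Bill 4, £4275: deductible already satisfied, so owner's share is 40% × £4275 = £1710. Adding that to £3342 gives £5052, past the £4925 cap; owner pays only £4925 − £3342 = £1583. Plan pays £4275 − £1583 = £2692.
Bill 5, £3289: deductible met; 40% of £3289 = £1315.60. That would push OOP to £6240.60, over the £4925 cap, so owner pays £4925 − £4925 = £0. Plan pays £3289 − £0 = £3289.
Insurer total: £0 + £0 + £2310 + £2692 + £3289 = £8291.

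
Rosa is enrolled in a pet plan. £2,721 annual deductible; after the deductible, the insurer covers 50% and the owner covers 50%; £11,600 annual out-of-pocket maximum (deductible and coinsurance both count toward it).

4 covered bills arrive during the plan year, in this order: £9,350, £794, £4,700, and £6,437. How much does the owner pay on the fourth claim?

£2,817.50

Claim 1 (£9,350): £2,721 to deductible, leaving £6,629; owner's 50% is £3,314.50. Cost to owner: £6,035.50. OOP to date £6,035.50.
Claim 2 (£794): 50% coinsurance on £794 = £397. Owner pays £397; OOP now £6,432.50.
Claim 3 (£4,700): 50% coinsurance on £4,700 = £2,350. Owner owes £2,350 (running OOP £8,782.50).
Claim 4 (£6,437): deductible met; 50% of £6,437 = £3,218.50. OOP would hit £12,001 > £11,600, so the cap limits the owner to £11,600 − £8,782.50 = £2,817.50.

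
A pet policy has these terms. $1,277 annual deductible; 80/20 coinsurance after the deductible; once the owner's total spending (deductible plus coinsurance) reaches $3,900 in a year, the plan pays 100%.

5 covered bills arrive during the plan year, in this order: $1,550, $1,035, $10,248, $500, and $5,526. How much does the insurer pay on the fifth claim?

$5,314.20

Claim 1 ($1,550): deductible takes $1,277, $273 remains; owner's 20% is $54.60. Cost to owner: $1,331.60. OOP to date $1,331.60. Plan pays $1,550 − $1,331.60 = $218.40.
Claim 2 ($1,035): 20% coinsurance on $1,035 = $207. Owner pays $207; OOP now $1,538.60. Insurer: $1,035 − $207 = $828.
Claim 3 ($10,248): deductible already satisfied, so owner's share is 20% × $10,248 = $2,049.60. Owner pays $2,049.60; OOP now $3,588.20. Insurer: $10,248 − $2,049.60 = $8,198.40.
Claim 4 ($500): 20% coinsurance on $500 = $100. Owner pays $100; OOP now $3,688.20. Insurer: $500 − $100 = $400.
Claim 5 ($5,526): deductible already satisfied, so owner's share is 20% × $5,526 = $1,105.20. Adding that to $3,688.20 gives $4,793.40, past the $3,900 cap; owner pays only $3,900 − $3,688.20 = $211.80. Insurer: $5,526 − $211.80 = $5,314.20.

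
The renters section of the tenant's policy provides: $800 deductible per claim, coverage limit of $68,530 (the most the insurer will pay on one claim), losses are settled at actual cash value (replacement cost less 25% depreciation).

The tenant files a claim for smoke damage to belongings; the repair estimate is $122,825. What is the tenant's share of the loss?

$54,295

At 25% depreciation, ACV = $122,825 − $30,706.25 = $92,118.75.
Subtract the deductible: $92,118.75 − $800 = $91,318.75.
Since $91,318.75 > $68,530, the payout is capped at $68,530.
The tenant bears the rest of the original loss: $122,825 − $68,530 = $54,295.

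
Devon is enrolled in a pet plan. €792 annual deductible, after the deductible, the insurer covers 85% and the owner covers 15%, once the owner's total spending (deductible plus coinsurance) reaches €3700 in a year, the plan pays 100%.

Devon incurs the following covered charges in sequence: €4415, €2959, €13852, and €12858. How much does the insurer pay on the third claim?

€11931.30

#1 (€4415): €792 finishes the deductible; €3623 goes to coinsurance; owner's 15% is €543.45. Owner owes €1335.45 (running OOP €1335.45). Plan pays €4415 − €1335.45 = €3079.55.
#2 (€2959): deductible met; 15% of €2959 = €443.85. Owner owes €443.85 (running OOP €1779.30). Insurer: €2959 − €443.85 = €2515.15.
#3 (€13852): deductible already satisfied, so owner's share is 15% × €13852 = €2077.80. OOP would hit €3857.10 > €3700, so the cap limits the owner to €3700 − €1779.30 = €1920.70. Plan pays €13852 − €1920.70 = €11931.30.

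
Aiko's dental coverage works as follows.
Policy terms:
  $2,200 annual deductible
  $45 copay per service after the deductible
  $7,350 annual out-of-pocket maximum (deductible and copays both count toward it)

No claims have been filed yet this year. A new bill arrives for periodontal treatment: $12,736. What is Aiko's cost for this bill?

$2,245

Nothing has been paid toward the $2,200 deductible, so the first $2,200 of this charge is applied there.
The remaining $10,536 (= $12,736 − $2,200) moves to the copay.
Copay on this service: $45.
That puts the patient's cost at $2,200 + $45 = $2,245 before any cap.
Total out-of-pocket so far would be $0 + $2,245 = $2,245, below the $7,350 cap — no reduction.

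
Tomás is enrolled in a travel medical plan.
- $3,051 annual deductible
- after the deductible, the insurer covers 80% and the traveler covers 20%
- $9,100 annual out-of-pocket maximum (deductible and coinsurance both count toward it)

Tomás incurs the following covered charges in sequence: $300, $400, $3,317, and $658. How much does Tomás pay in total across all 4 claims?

Bill 1, $300: fully absorbed by the deductible. Cost to traveler: $300. OOP to date $300.
Bill 2, $400: entire amount goes to the deductible. Traveler owes $400 (running OOP $700).
Bill 3, $3,317: $2,351 finishes the deductible; $966 goes to coinsurance; coinsurance $966 × 20% = $193.20. Traveler owes $2,544.20 (running OOP $3,244.20).
Bill 4, $658: 20% coinsurance on $658 = $131.60. Traveler pays $131.60; OOP now $3,375.80.
Summing the traveler's payments: $300 + $400 + $2,544.20 + $131.60 = $3,375.80.

$3,375.80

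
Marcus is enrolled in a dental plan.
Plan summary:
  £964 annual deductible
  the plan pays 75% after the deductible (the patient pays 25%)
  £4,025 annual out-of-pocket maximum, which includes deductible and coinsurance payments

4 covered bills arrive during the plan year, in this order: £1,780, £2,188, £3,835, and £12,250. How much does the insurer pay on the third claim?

Claim 1 — £1,780: £964 finishes the deductible; £816 goes to coinsurance; coinsurance £816 × 25% = £204. Cost to patient: £1,168. OOP to date £1,168. Plan pays £1,780 − £1,168 = £612.
Claim 2 — £2,188: 25% coinsurance on £2,188 = £547. Patient pays £547; OOP now £1,715. Insurer: £2,188 − £547 = £1,641.
Claim 3 — £3,835: deductible already satisfied, so patient's share is 25% × £3,835 = £958.75. Patient pays £958.75; OOP now £2,673.75. Plan pays £3,835 − £958.75 = £2,876.25.

£2,876.25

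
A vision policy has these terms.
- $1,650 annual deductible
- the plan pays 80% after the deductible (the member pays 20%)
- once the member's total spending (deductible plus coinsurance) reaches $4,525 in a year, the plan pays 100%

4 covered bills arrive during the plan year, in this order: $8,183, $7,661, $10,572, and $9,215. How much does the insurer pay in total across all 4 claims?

$31,106

Bill 1, $8,183: $1,650 finishes the deductible; $6,533 goes to coinsurance; 20% of $6,533 = $1,306.60. Cost to member: $2,956.60. OOP to date $2,956.60. Plan pays $8,183 − $2,956.60 = $5,226.40.
Bill 2, $7,661: deductible met; 20% of $7,661 = $1,532.20. Cost to member: $1,532.20. OOP to date $4,488.80. Insurer: $7,661 − $1,532.20 = $6,128.80.
Bill 3, $10,572: 20% coinsurance on $10,572 = $2,114.40. That would push OOP to $6,603.20, over the $4,525 cap, so member pays $4,525 − $4,488.80 = $36.20. Plan pays $10,572 − $36.20 = $10,535.80.
Bill 4, $9,215: 20% coinsurance on $9,215 = $1,843. That would push OOP to $6,368, over the $4,525 cap, so member pays $4,525 − $4,525 = $0. Plan pays $9,215 − $0 = $9,215.
Insurer total: $5,226.40 + $6,128.80 + $10,535.80 + $9,215 = $31,106.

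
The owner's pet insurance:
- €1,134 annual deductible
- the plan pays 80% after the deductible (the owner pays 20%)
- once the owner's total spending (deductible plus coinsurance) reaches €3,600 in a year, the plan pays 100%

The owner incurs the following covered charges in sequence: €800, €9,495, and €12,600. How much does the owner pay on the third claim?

€633.80

Claim 1 (€800): fully absorbed by the deductible. Owner pays €800; OOP now €800.
Claim 2 (€9,495): €334 finishes the deductible; €9,161 goes to coinsurance; owner's 20% is €1,832.20. Owner owes €2,166.20 (running OOP €2,966.20).
Claim 3 (€12,600): deductible met; 20% of €12,600 = €2,520. OOP would hit €5,486.20 > €3,600, so the cap limits the owner to €3,600 − €2,966.20 = €633.80.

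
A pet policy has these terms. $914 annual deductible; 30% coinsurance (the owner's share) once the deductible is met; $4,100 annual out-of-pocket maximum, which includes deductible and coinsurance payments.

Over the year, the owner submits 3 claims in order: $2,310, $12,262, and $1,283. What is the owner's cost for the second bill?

Bill 1, $2,310: $914 to deductible, leaving $1,396; coinsurance $1,396 × 30% = $418.80. Cost to owner: $1,332.80. OOP to date $1,332.80.
Bill 2, $12,262: 30% coinsurance on $12,262 = $3,678.60. OOP would hit $5,011.40 > $4,100, so the cap limits the owner to $4,100 − $1,332.80 = $2,767.20.

$2,767.20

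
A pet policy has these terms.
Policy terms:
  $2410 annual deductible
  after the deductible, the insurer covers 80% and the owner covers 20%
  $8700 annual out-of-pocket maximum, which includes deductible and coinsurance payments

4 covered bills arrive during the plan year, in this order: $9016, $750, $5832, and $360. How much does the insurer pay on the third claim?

$4665.60

Bill 1, $9016: $2410 finishes the deductible; $6606 goes to coinsurance; 20% of $6606 = $1321.20. Owner pays $3731.20; OOP now $3731.20. Insurer: $9016 − $3731.20 = $5284.80.
Bill 2, $750: 20% coinsurance on $750 = $150. Cost to owner: $150. OOP to date $3881.20. Plan pays $750 − $150 = $600.
Bill 3, $5832: 20% coinsurance on $5832 = $1166.40. Owner owes $1166.40 (running OOP $5047.60). Insurer: $5832 − $1166.40 = $4665.60.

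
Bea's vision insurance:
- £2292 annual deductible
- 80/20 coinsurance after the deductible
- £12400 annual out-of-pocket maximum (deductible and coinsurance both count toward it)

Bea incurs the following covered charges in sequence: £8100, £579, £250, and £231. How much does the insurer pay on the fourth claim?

£184.80

Bill 1, £8100: £2292 finishes the deductible; £5808 goes to coinsurance; coinsurance £5808 × 20% = £1161.60. Cost to member: £3453.60. OOP to date £3453.60. Insurer: £8100 − £3453.60 = £4646.40.
Bill 2, £579: deductible met; 20% of £579 = £115.80. Member owes £115.80 (running OOP £3569.40). Insurer: £579 − £115.80 = £463.20.
Bill 3, £250: deductible met; 20% of £250 = £50. Member owes £50 (running OOP £3619.40). Plan pays £250 − £50 = £200.
Bill 4, £231: 20% coinsurance on £231 = £46.20. Member pays £46.20; OOP now £3665.60. Plan pays £231 − £46.20 = £184.80.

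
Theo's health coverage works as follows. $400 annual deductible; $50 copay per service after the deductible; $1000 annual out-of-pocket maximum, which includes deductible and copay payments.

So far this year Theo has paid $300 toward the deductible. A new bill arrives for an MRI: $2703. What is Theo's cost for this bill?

$300 of the $400 deductible is already met, leaving $100.
That leaves $2703 − $100 = $2603 for the copay.
Copay on this service: $50.
That puts the patient's cost at $100 + $50 = $150 before any cap.
Cumulative spending $300 + $150 = $450 stays under the $1000 maximum.

$150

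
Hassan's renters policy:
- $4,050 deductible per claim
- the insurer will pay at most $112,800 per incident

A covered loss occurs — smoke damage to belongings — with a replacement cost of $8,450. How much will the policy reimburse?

$4,400

Subtract the deductible: $8,450 − $4,050 = $4,400.
$4,400 ≤ $112,800, so the limit doesn't bind; insurer pays $4,400.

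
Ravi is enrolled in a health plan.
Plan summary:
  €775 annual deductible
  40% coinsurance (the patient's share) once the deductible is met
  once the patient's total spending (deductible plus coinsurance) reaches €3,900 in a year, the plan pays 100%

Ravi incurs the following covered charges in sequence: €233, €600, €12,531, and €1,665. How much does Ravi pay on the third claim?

Claim 1 — €233: entire amount goes to the deductible. Patient pays €233; OOP now €233.
Claim 2 — €600: €542 to deductible, leaving €58; patient's 40% is €23.20. Cost to patient: €565.20. OOP to date €798.20.
Claim 3 — €12,531: 40% coinsurance on €12,531 = €5,012.40. That would push OOP to €5,810.60, over the €3,900 cap, so patient pays €3,900 − €798.20 = €3,101.80.

€3,101.80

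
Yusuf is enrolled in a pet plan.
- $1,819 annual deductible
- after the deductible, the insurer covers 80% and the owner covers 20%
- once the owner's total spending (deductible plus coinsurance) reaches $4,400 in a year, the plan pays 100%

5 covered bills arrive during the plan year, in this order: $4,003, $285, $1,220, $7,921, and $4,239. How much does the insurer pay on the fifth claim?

Claim 1 ($4,003): $1,819 to deductible, leaving $2,184; owner's 20% is $436.80. Cost to owner: $2,255.80. OOP to date $2,255.80. Insurer: $4,003 − $2,255.80 = $1,747.20.
Claim 2 ($285): deductible met; 20% of $285 = $57. Owner owes $57 (running OOP $2,312.80). Plan pays $285 − $57 = $228.
Claim 3 ($1,220): deductible met; 20% of $1,220 = $244. Owner owes $244 (running OOP $2,556.80). Plan pays $1,220 − $244 = $976.
Claim 4 ($7,921): deductible already satisfied, so owner's share is 20% × $7,921 = $1,584.20. Cost to owner: $1,584.20. OOP to date $4,141. Plan pays $7,921 − $1,584.20 = $6,336.80.
Claim 5 ($4,239): 20% coinsurance on $4,239 = $847.80. OOP would hit $4,988.80 > $4,400, so the cap limits the owner to $4,400 − $4,141 = $259. Plan pays $4,239 − $259 = $3,980.

$3,980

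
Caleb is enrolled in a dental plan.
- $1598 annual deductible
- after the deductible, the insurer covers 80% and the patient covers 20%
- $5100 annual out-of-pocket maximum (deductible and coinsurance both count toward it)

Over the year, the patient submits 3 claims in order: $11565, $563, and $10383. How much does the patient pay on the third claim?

Claim 1 — $11565: $1598 to deductible, leaving $9967; coinsurance $9967 × 20% = $1993.40. Cost to patient: $3591.40. OOP to date $3591.40.
Claim 2 — $563: deductible already satisfied, so patient's share is 20% × $563 = $112.60. Patient owes $112.60 (running OOP $3704).
Claim 3 — $10383: deductible already satisfied, so patient's share is 20% × $10383 = $2076.60. That would push OOP to $5780.60, over the $5100 cap, so patient pays $5100 − $3704 = $1396.

$1396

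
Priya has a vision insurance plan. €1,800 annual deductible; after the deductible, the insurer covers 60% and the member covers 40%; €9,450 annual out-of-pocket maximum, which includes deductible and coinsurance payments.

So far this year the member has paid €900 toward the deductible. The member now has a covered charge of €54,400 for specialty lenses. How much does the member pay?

€8,550

€900 of the €1,800 deductible is already met, leaving €900.
After the €900 deductible portion, €54,400 − €900 = €53,500 is subject to coinsurance.
Coinsurance: €53,500 × 40% = €21,400.
Member responsibility before any cap: €900 + €21,400 = €22,300.
Adding €22,300 to the €900 already spent would give €23,200, which exceeds the €9,450 cap; the member pays just €9,450 − €900 = €8,550.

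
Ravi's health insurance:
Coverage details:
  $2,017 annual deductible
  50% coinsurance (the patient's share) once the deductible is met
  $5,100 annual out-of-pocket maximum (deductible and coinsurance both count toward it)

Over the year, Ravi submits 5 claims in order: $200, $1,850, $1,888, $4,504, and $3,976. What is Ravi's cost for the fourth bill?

$2,122.50

Claim 1 — $200: entire amount goes to the deductible. Patient pays $200; OOP now $200.
Claim 2 — $1,850: deductible takes $1,817, $33 remains; coinsurance $33 × 50% = $16.50. Cost to patient: $1,833.50. OOP to date $2,033.50.
Claim 3 — $1,888: 50% coinsurance on $1,888 = $944. Patient pays $944; OOP now $2,977.50.
Claim 4 — $4,504: deductible already satisfied, so patient's share is 50% × $4,504 = $2,252. OOP would hit $5,229.50 > $5,100, so the cap limits the patient to $5,100 − $2,977.50 = $2,122.50.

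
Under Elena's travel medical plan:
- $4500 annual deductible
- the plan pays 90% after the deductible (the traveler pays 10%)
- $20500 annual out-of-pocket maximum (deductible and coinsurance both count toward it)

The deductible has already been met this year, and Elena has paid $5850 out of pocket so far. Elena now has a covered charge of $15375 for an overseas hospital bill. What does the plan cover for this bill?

The deductible is already satisfied, so the full bill goes to coinsurance.
10% of $15375 = $1537.50 falls to the traveler.
Total out-of-pocket so far would be $5850 + $1537.50 = $7387.50, below the $20500 cap — no reduction.
The insurer covers the remainder: $15375 − $1537.50 = $13837.50.

$13837.50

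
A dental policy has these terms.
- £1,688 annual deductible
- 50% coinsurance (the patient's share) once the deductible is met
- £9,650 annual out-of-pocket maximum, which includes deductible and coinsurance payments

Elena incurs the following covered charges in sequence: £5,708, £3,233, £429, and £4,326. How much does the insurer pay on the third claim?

£214.50

#1 (£5,708): £1,688 finishes the deductible; £4,020 goes to coinsurance; patient's 50% is £2,010. Patient owes £3,698 (running OOP £3,698). Plan pays £5,708 − £3,698 = £2,010.
#2 (£3,233): deductible already satisfied, so patient's share is 50% × £3,233 = £1,616.50. Patient owes £1,616.50 (running OOP £5,314.50). Insurer: £3,233 − £1,616.50 = £1,616.50.
#3 (£429): deductible met; 50% of £429 = £214.50. Patient pays £214.50; OOP now £5,529. Insurer: £429 − £214.50 = £214.50.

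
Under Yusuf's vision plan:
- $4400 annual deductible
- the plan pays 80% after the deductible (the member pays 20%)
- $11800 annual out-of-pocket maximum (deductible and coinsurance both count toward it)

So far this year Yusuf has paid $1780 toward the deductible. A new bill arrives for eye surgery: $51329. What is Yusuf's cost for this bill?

Remaining deductible: $4400 − $1780 = $2620.
That leaves $51329 − $2620 = $48709 for coinsurance.
Coinsurance: $48709 × 20% = $9741.80.
So the member owes $2620 + $9741.80 = $12361.80 before any cap.
Adding $12361.80 to the $1780 already spent would give $14141.80, which exceeds the $11800 cap; the member pays just $11800 − $1780 = $10020.

$10020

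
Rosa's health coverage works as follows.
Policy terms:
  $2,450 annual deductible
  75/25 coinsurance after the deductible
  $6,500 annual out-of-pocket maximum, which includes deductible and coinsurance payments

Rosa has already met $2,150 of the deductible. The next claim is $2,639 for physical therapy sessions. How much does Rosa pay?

Remaining deductible: $2,450 − $2,150 = $300.
After the $300 deductible portion, $2,639 − $300 = $2,339 is subject to coinsurance.
25% of $2,339 = $584.75 falls to the patient.
So the patient owes $300 + $584.75 = $884.75 before any cap.
Total out-of-pocket so far would be $2,150 + $884.75 = $3,034.75, below the $6,500 cap — no reduction.

$884.75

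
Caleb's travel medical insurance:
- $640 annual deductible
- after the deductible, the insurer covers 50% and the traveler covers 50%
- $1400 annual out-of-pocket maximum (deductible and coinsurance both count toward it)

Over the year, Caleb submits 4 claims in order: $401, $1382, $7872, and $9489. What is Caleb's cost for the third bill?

$188.50

#1 ($401): fully absorbed by the deductible. Traveler pays $401; OOP now $401.
#2 ($1382): deductible takes $239, $1143 remains; traveler's 50% is $571.50. Traveler owes $810.50 (running OOP $1211.50).
#3 ($7872): deductible already satisfied, so traveler's share is 50% × $7872 = $3936. OOP would hit $5147.50 > $1400, so the cap limits the traveler to $1400 − $1211.50 = $188.50.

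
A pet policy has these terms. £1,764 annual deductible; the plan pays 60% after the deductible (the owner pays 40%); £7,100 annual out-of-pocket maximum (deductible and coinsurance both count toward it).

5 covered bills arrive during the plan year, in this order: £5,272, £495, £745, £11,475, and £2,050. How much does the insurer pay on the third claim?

£447

Claim 1 (£5,272): £1,764 finishes the deductible; £3,508 goes to coinsurance; 40% of £3,508 = £1,403.20. Cost to owner: £3,167.20. OOP to date £3,167.20. Insurer: £5,272 − £3,167.20 = £2,104.80.
Claim 2 (£495): deductible met; 40% of £495 = £198. Owner pays £198; OOP now £3,365.20. Insurer: £495 − £198 = £297.
Claim 3 (£745): deductible met; 40% of £745 = £298. Cost to owner: £298. OOP to date £3,663.20. Insurer: £745 − £298 = £447.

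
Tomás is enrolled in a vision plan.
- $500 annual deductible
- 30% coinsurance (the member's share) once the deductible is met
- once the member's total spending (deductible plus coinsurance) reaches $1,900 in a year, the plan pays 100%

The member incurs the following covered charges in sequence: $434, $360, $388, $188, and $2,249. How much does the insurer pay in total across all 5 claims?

$2,183.30

Bill 1, $434: fully absorbed by the deductible. Cost to member: $434. OOP to date $434. Plan pays $434 − $434 = $0.
Bill 2, $360: $66 finishes the deductible; $294 goes to coinsurance; 30% of $294 = $88.20. Member owes $154.20 (running OOP $588.20). Plan pays $360 − $154.20 = $205.80.
Bill 3, $388: deductible met; 30% of $388 = $116.40. Member pays $116.40; OOP now $704.60. Insurer: $388 − $116.40 = $271.60.
Bill 4, $188: deductible met; 30% of $188 = $56.40. Cost to member: $56.40. OOP to date $761. Insurer: $188 − $56.40 = $131.60.
Bill 5, $2,249: 30% coinsurance on $2,249 = $674.70. Member pays $674.70; OOP now $1,435.70. Insurer: $2,249 − $674.70 = $1,574.30.
Insurer total = bills − member's total = $3,619 − $1,435.70 = $2,183.30.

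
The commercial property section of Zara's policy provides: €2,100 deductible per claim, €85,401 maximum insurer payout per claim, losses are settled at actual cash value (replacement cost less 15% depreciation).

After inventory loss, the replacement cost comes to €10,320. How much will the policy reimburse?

Actual cash value after 15% depreciation: €10,320 × 85% = €8,772.
After the deductible, €8,772 − €2,100 = €6,672 remains.
That's under the €85,401 cap, so the insurer reimburses the full €6,672.

€6,672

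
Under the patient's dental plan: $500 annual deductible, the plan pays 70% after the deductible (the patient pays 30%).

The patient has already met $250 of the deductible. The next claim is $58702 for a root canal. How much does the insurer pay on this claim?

$40916.40

Remaining deductible: $500 − $250 = $250.
That leaves $58702 − $250 = $58452 for coinsurance.
30% of $58452 = $17535.60 falls to the patient.
Patient responsibility: $250 + $17535.60 = $17785.60.
The plan picks up $58702 − $17785.60 = $40916.40.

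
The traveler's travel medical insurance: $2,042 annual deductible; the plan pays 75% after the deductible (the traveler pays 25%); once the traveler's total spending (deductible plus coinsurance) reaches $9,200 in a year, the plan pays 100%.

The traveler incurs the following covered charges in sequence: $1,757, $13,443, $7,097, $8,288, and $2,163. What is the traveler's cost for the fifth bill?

$22.25

Claim 1 — $1,757: all of it applies to the deductible. Traveler pays $1,757; OOP now $1,757.
Claim 2 — $13,443: $285 to deductible, leaving $13,158; coinsurance $13,158 × 25% = $3,289.50. Traveler pays $3,574.50; OOP now $5,331.50.
Claim 3 — $7,097: deductible met; 25% of $7,097 = $1,774.25. Traveler owes $1,774.25 (running OOP $7,105.75).
Claim 4 — $8,288: deductible met; 25% of $8,288 = $2,072. Cost to traveler: $2,072. OOP to date $9,177.75.
Claim 5 — $2,163: deductible met; 25% of $2,163 = $540.75. Adding that to $9,177.75 gives $9,718.50, past the $9,200 cap; traveler pays only $9,200 − $9,177.75 = $22.25.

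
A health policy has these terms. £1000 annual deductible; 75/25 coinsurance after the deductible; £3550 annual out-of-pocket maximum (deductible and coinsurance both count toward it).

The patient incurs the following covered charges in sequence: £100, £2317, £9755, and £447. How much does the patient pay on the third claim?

£2195.75

Claim 1 (£100): fully absorbed by the deductible. Patient pays £100; OOP now £100.
Claim 2 (£2317): £900 finishes the deductible; £1417 goes to coinsurance; patient's 25% is £354.25. Cost to patient: £1254.25. OOP to date £1354.25.
Claim 3 (£9755): deductible met; 25% of £9755 = £2438.75. OOP would hit £3793 > £3550, so the cap limits the patient to £3550 − £1354.25 = £2195.75.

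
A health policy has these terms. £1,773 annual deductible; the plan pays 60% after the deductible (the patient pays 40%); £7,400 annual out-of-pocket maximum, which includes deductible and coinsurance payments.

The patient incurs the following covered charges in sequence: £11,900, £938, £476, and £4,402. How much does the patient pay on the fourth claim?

Bill 1, £11,900: £1,773 to deductible, leaving £10,127; 40% of £10,127 = £4,050.80. Patient pays £5,823.80; OOP now £5,823.80.
Bill 2, £938: 40% coinsurance on £938 = £375.20. Patient pays £375.20; OOP now £6,199.
Bill 3, £476: deductible met; 40% of £476 = £190.40. Patient pays £190.40; OOP now £6,389.40.
Bill 4, £4,402: 40% coinsurance on £4,402 = £1,760.80. OOP would hit £8,150.20 > £7,400, so the cap limits the patient to £7,400 − £6,389.40 = £1,010.60.

£1,010.60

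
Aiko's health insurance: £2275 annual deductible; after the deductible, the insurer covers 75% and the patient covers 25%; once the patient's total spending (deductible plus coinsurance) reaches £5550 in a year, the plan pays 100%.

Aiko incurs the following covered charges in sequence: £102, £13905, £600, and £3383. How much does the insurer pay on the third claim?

£450

#1 (£102): fully absorbed by the deductible. Cost to patient: £102. OOP to date £102. Plan pays £102 − £102 = £0.
#2 (£13905): £2173 finishes the deductible; £11732 goes to coinsurance; 25% of £11732 = £2933. Patient owes £5106 (running OOP £5208). Plan pays £13905 − £5106 = £8799.
#3 (£600): deductible already satisfied, so patient's share is 25% × £600 = £150. Patient owes £150 (running OOP £5358). Plan pays £600 − £150 = £450.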